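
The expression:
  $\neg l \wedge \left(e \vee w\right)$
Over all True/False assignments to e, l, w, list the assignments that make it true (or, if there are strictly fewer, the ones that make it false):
is true only for:
  e=False, l=False, w=True;
  e=True, l=False, w=False;
  e=True, l=False, w=True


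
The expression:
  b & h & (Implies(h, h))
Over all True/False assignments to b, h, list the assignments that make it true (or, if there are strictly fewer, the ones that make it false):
is true only for:
  b=True, h=True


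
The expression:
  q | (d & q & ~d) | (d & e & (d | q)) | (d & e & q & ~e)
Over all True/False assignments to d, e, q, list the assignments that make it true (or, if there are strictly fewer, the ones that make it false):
is false only for:
  d=False, e=False, q=False;
  d=False, e=True, q=False;
  d=True, e=False, q=False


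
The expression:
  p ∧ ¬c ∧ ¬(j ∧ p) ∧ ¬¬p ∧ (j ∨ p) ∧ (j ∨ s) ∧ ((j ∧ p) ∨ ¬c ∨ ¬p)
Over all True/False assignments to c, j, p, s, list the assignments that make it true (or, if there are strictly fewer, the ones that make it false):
is true only for:
  c=False, j=False, p=True, s=True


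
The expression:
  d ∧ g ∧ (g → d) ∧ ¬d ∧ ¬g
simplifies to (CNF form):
False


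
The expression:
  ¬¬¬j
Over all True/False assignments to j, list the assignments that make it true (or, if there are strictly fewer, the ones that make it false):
is true only for:
  j=False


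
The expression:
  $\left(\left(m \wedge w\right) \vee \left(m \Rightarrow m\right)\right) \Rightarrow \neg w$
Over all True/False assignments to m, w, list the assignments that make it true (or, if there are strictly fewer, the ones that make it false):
is true only for:
  m=False, w=False;
  m=True, w=False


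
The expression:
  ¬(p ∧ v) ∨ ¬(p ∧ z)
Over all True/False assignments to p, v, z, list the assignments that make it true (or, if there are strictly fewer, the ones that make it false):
is false only for:
  p=True, v=True, z=True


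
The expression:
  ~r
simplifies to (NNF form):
~r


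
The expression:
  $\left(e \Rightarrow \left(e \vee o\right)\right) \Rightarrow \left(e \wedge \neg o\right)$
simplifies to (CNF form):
$e \wedge \neg o$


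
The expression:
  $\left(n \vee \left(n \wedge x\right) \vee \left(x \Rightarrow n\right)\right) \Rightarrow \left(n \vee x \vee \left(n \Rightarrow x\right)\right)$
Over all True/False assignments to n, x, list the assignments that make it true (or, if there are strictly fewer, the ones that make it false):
is always true.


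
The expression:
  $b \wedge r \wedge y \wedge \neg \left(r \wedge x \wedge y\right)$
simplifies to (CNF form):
$b \wedge r \wedge y \wedge \neg x$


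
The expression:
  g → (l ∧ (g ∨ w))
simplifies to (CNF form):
l ∨ ¬g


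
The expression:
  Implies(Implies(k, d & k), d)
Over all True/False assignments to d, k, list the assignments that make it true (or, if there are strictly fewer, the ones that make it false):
is false only for:
  d=False, k=False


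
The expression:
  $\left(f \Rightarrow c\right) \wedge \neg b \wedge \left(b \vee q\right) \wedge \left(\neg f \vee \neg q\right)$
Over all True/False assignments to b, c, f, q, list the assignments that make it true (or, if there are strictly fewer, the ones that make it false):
is true only for:
  b=False, c=False, f=False, q=True;
  b=False, c=True, f=False, q=True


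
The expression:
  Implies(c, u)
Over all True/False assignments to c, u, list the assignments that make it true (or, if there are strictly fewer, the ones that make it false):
is false only for:
  c=True, u=False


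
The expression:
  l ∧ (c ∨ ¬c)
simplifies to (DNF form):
l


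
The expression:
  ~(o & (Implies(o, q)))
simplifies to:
~o | ~q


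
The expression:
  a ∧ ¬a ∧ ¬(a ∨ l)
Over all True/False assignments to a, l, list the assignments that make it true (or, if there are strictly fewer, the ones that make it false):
is never true.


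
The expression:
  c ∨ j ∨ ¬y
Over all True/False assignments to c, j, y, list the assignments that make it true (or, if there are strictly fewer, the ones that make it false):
is false only for:
  c=False, j=False, y=True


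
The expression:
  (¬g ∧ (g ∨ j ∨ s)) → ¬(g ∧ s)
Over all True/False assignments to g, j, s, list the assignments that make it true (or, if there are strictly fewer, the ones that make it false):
is always true.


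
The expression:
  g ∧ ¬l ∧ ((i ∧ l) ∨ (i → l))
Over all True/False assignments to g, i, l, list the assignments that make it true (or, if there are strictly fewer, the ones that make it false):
is true only for:
  g=True, i=False, l=False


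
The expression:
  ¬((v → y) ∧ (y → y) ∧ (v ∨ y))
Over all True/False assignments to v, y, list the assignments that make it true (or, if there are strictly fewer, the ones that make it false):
is true only for:
  v=False, y=False;
  v=True, y=False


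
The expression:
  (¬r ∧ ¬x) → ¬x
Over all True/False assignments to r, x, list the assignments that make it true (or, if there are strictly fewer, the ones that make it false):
is always true.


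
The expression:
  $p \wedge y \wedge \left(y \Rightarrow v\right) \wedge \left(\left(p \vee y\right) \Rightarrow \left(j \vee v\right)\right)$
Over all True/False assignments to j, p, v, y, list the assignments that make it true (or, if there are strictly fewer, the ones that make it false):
is true only for:
  j=False, p=True, v=True, y=True;
  j=True, p=True, v=True, y=True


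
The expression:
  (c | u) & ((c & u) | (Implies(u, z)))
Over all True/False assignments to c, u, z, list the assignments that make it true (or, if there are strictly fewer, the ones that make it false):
is false only for:
  c=False, u=False, z=False;
  c=False, u=False, z=True;
  c=False, u=True, z=False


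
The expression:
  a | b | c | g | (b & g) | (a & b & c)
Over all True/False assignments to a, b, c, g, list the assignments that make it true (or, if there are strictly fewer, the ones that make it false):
is false only for:
  a=False, b=False, c=False, g=False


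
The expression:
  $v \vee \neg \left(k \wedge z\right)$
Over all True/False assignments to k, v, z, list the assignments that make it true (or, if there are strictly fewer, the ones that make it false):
is false only for:
  k=True, v=False, z=True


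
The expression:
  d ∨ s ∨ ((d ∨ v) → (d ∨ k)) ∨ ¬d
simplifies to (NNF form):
True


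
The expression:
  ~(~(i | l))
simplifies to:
i | l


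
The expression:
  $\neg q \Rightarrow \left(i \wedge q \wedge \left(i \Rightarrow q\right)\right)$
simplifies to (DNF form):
$q$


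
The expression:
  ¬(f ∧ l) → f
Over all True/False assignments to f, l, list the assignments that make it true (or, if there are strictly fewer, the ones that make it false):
is true only for:
  f=True, l=False;
  f=True, l=True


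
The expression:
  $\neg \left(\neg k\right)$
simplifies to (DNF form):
$k$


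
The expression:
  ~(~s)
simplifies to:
s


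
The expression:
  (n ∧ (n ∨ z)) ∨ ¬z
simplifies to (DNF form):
n ∨ ¬z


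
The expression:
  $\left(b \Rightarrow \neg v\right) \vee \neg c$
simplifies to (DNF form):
$\neg b \vee \neg c \vee \neg v$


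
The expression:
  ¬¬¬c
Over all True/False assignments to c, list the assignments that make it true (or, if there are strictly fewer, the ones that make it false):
is true only for:
  c=False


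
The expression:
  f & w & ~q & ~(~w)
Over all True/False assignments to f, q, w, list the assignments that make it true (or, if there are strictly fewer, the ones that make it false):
is true only for:
  f=True, q=False, w=True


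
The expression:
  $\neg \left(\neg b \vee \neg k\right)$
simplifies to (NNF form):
$b \wedge k$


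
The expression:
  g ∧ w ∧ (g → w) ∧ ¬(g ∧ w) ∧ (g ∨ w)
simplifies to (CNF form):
False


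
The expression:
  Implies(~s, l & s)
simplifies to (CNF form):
s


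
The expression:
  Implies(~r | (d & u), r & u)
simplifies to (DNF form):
r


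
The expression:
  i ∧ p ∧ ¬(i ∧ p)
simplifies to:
False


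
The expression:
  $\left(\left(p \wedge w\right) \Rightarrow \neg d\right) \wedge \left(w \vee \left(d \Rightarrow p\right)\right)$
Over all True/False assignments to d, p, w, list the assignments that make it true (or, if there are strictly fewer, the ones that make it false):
is false only for:
  d=True, p=False, w=False;
  d=True, p=True, w=True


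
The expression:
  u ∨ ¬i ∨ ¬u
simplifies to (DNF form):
True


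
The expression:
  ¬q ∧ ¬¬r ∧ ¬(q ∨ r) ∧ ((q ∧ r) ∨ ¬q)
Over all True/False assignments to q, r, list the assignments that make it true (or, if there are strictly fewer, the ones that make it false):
is never true.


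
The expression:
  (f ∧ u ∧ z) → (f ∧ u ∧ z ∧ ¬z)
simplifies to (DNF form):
¬f ∨ ¬u ∨ ¬z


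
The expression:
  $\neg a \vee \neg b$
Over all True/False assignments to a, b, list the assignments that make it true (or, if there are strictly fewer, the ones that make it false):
is false only for:
  a=True, b=True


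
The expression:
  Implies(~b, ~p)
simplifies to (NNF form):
b | ~p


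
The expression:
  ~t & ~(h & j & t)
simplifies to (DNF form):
~t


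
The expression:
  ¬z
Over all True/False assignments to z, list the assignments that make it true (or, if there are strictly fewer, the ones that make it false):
is true only for:
  z=False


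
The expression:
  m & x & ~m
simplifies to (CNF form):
False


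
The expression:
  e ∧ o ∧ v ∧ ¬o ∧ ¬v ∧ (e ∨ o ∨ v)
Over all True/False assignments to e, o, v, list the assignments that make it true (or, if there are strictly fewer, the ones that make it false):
is never true.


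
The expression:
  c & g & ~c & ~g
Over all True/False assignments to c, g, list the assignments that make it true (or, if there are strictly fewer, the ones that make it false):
is never true.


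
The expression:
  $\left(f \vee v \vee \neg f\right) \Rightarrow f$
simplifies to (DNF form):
$f$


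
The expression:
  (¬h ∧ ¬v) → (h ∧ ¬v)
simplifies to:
h ∨ v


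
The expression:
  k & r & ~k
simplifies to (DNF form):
False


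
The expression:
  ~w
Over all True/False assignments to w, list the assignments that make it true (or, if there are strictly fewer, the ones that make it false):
is true only for:
  w=False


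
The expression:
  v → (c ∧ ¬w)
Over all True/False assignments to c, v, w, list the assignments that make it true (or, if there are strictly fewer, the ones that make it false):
is false only for:
  c=False, v=True, w=False;
  c=False, v=True, w=True;
  c=True, v=True, w=True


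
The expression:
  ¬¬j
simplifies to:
j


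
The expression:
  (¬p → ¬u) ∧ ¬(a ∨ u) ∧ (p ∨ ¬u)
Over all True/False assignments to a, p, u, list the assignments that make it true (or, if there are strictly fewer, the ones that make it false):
is true only for:
  a=False, p=False, u=False;
  a=False, p=True, u=False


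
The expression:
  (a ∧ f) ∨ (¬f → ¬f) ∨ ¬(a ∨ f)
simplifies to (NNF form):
True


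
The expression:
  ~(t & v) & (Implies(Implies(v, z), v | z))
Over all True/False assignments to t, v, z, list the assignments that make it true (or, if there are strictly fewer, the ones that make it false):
is true only for:
  t=False, v=False, z=True;
  t=False, v=True, z=False;
  t=False, v=True, z=True;
  t=True, v=False, z=True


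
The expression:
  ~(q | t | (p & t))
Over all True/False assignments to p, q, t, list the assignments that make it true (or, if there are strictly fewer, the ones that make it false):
is true only for:
  p=False, q=False, t=False;
  p=True, q=False, t=False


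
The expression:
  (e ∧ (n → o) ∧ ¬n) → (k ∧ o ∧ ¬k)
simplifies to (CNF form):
n ∨ ¬e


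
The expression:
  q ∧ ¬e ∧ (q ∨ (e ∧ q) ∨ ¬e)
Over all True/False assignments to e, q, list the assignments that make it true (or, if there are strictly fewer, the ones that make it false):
is true only for:
  e=False, q=True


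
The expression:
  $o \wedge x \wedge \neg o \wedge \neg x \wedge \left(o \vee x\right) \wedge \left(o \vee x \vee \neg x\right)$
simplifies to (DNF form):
$\text{False}$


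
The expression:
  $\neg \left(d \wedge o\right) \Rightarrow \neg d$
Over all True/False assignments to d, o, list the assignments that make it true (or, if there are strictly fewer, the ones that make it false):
is false only for:
  d=True, o=False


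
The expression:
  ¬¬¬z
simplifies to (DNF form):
¬z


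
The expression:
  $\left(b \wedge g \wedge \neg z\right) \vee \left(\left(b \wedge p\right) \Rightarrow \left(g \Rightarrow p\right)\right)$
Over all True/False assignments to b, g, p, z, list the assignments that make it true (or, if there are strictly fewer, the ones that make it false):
is always true.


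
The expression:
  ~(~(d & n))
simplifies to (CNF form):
d & n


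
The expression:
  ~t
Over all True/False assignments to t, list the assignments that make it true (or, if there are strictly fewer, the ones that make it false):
is true only for:
  t=False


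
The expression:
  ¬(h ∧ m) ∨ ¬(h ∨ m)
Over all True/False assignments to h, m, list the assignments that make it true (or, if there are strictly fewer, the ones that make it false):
is false only for:
  h=True, m=True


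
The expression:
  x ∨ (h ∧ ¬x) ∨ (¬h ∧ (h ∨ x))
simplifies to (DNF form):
h ∨ x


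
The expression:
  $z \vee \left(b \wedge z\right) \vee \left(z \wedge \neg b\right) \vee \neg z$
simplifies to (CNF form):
$\text{True}$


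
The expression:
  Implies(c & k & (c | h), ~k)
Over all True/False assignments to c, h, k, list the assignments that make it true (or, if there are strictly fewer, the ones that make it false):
is false only for:
  c=True, h=False, k=True;
  c=True, h=True, k=True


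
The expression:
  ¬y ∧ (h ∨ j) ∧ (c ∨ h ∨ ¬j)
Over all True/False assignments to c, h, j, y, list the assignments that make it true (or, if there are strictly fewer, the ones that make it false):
is true only for:
  c=False, h=True, j=False, y=False;
  c=False, h=True, j=True, y=False;
  c=True, h=False, j=True, y=False;
  c=True, h=True, j=False, y=False;
  c=True, h=True, j=True, y=False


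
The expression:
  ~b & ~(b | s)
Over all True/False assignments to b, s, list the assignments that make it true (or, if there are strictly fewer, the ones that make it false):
is true only for:
  b=False, s=False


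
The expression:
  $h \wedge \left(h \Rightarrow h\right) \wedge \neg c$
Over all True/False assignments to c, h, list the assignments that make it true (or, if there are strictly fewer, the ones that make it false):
is true only for:
  c=False, h=True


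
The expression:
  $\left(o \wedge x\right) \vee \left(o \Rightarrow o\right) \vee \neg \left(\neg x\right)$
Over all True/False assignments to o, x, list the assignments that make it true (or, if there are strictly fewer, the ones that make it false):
is always true.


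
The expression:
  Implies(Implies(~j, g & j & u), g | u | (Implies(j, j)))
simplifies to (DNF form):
True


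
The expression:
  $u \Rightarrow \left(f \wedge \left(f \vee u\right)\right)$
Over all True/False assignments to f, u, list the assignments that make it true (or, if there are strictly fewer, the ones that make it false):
is false only for:
  f=False, u=True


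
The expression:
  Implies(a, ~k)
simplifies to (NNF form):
~a | ~k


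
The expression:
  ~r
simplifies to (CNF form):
~r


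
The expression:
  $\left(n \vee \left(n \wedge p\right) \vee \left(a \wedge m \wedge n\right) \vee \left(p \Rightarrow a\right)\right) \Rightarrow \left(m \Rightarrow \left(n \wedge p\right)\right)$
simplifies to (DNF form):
$\left(n \wedge p\right) \vee \left(p \wedge \neg a\right) \vee \neg m$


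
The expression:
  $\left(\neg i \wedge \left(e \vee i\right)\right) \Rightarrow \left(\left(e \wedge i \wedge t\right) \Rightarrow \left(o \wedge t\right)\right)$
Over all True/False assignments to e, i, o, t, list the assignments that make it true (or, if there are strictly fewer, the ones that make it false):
is always true.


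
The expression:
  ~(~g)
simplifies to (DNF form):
g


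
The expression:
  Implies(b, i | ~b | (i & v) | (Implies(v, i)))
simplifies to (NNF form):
i | ~b | ~v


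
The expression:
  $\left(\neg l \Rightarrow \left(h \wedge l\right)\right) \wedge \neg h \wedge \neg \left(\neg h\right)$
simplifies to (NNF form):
$\text{False}$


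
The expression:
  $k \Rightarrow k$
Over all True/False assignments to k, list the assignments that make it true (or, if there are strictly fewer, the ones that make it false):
is always true.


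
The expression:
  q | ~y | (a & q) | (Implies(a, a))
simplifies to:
True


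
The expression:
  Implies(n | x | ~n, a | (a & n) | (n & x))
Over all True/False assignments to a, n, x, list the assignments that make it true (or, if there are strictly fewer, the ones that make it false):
is false only for:
  a=False, n=False, x=False;
  a=False, n=False, x=True;
  a=False, n=True, x=False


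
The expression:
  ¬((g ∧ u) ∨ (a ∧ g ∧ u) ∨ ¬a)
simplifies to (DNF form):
(a ∧ ¬g) ∨ (a ∧ ¬u)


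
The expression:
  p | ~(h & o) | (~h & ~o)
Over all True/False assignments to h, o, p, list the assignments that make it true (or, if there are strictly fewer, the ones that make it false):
is false only for:
  h=True, o=True, p=False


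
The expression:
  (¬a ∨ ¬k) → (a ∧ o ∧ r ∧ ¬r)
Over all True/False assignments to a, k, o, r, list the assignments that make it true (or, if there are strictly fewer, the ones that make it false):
is true only for:
  a=True, k=True, o=False, r=False;
  a=True, k=True, o=False, r=True;
  a=True, k=True, o=True, r=False;
  a=True, k=True, o=True, r=True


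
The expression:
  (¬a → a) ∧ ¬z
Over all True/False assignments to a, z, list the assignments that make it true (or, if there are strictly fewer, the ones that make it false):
is true only for:
  a=True, z=False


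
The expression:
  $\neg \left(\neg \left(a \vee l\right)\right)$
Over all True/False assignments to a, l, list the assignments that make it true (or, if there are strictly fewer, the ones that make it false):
is false only for:
  a=False, l=False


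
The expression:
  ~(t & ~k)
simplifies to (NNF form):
k | ~t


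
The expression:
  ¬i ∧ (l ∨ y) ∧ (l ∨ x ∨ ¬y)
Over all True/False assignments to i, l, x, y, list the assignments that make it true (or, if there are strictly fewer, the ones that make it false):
is true only for:
  i=False, l=False, x=True, y=True;
  i=False, l=True, x=False, y=False;
  i=False, l=True, x=False, y=True;
  i=False, l=True, x=True, y=False;
  i=False, l=True, x=True, y=True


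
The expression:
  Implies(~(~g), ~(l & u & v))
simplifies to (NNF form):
~g | ~l | ~u | ~v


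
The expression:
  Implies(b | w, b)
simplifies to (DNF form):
b | ~w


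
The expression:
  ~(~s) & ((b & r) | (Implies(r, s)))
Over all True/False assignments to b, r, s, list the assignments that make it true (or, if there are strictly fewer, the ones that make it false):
is true only for:
  b=False, r=False, s=True;
  b=False, r=True, s=True;
  b=True, r=False, s=True;
  b=True, r=True, s=True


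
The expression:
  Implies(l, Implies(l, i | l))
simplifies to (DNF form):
True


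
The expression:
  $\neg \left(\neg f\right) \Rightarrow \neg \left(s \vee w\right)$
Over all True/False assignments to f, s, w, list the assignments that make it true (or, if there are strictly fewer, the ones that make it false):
is false only for:
  f=True, s=False, w=True;
  f=True, s=True, w=False;
  f=True, s=True, w=True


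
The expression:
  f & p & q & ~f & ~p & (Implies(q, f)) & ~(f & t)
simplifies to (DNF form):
False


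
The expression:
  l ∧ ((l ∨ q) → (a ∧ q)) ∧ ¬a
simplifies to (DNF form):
False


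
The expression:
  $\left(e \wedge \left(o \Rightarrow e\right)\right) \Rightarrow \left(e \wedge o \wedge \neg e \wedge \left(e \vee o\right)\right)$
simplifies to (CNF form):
$\neg e$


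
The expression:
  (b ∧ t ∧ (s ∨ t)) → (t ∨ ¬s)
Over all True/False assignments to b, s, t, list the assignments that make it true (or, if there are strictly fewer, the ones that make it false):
is always true.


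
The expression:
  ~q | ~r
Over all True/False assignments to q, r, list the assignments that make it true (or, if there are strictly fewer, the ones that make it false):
is false only for:
  q=True, r=True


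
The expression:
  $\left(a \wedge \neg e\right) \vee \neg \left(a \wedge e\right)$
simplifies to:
$\neg a \vee \neg e$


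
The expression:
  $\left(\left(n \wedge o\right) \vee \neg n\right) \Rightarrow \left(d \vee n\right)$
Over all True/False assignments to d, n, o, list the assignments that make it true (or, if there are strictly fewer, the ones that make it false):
is false only for:
  d=False, n=False, o=False;
  d=False, n=False, o=True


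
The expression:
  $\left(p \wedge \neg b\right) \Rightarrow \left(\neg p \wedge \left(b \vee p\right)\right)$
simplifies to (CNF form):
$b \vee \neg p$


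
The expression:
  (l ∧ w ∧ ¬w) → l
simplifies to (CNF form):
True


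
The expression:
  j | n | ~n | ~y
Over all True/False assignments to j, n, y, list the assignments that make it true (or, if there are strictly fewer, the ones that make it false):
is always true.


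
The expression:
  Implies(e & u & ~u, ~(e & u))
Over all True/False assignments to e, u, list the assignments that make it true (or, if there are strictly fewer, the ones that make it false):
is always true.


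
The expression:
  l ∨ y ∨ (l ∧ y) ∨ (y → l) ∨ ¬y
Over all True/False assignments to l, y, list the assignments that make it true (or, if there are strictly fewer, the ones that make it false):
is always true.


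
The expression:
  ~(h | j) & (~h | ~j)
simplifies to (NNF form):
~h & ~j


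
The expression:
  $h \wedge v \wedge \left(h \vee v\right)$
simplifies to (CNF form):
$h \wedge v$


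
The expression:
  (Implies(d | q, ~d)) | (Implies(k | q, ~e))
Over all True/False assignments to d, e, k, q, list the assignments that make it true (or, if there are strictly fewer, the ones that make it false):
is false only for:
  d=True, e=True, k=False, q=True;
  d=True, e=True, k=True, q=False;
  d=True, e=True, k=True, q=True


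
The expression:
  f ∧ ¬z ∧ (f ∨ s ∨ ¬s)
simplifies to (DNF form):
f ∧ ¬z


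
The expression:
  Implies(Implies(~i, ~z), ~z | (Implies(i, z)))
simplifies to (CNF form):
True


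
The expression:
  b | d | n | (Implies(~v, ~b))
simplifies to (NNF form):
True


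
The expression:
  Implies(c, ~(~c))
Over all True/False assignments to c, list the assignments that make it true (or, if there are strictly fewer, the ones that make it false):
is always true.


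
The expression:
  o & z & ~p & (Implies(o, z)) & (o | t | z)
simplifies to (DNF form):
o & z & ~p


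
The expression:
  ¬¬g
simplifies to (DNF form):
g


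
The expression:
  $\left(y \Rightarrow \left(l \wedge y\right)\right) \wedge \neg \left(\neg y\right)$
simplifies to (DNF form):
$l \wedge y$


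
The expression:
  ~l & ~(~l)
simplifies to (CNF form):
False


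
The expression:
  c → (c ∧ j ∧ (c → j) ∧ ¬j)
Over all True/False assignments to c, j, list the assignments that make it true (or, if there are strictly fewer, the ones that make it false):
is true only for:
  c=False, j=False;
  c=False, j=True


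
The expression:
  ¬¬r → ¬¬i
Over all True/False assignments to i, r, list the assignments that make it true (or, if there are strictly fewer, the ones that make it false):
is false only for:
  i=False, r=True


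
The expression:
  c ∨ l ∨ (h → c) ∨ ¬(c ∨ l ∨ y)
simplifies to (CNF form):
c ∨ l ∨ ¬h ∨ ¬y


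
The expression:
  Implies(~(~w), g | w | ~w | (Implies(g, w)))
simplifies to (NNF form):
True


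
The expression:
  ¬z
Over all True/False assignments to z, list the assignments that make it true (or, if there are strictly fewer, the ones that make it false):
is true only for:
  z=False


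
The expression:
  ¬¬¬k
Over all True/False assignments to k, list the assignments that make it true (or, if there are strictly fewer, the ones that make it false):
is true only for:
  k=False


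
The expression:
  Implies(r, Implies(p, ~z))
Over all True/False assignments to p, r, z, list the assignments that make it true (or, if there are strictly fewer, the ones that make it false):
is false only for:
  p=True, r=True, z=True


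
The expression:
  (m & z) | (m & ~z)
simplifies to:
m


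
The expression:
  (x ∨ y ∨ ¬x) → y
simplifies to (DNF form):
y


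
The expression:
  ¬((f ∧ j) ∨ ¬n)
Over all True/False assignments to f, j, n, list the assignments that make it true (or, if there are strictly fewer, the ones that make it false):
is true only for:
  f=False, j=False, n=True;
  f=False, j=True, n=True;
  f=True, j=False, n=True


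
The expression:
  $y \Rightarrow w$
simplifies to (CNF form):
$w \vee \neg y$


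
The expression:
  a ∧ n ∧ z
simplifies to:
a ∧ n ∧ z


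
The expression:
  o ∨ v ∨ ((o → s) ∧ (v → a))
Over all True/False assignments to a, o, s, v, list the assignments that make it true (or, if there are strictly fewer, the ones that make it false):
is always true.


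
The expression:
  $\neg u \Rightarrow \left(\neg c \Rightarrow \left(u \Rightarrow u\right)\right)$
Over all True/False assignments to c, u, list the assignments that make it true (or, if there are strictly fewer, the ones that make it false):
is always true.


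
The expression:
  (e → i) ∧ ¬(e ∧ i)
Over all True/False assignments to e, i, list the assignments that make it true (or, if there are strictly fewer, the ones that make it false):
is true only for:
  e=False, i=False;
  e=False, i=True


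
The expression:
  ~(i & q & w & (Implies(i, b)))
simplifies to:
~b | ~i | ~q | ~w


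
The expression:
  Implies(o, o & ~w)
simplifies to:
~o | ~w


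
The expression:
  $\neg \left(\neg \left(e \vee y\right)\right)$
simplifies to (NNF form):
$e \vee y$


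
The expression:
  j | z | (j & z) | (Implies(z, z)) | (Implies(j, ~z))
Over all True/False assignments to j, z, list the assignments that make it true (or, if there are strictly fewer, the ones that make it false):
is always true.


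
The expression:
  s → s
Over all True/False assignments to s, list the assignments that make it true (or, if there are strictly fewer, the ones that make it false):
is always true.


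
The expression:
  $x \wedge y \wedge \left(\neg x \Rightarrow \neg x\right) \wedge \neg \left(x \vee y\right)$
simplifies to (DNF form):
$\text{False}$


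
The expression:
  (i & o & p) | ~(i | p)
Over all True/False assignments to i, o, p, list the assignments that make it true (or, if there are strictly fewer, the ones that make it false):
is true only for:
  i=False, o=False, p=False;
  i=False, o=True, p=False;
  i=True, o=True, p=True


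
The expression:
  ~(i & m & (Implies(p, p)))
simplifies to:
~i | ~m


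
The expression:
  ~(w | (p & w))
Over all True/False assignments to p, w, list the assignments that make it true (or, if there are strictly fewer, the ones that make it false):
is true only for:
  p=False, w=False;
  p=True, w=False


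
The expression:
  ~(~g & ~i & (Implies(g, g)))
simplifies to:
g | i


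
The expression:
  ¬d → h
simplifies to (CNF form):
d ∨ h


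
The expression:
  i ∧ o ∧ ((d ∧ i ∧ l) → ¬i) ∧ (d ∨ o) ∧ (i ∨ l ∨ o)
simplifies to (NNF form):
i ∧ o ∧ (¬d ∨ ¬l)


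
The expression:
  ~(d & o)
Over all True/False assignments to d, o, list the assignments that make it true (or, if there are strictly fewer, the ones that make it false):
is false only for:
  d=True, o=True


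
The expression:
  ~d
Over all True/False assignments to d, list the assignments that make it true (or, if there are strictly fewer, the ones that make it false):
is true only for:
  d=False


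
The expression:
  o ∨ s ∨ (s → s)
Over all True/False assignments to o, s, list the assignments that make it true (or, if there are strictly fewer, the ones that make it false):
is always true.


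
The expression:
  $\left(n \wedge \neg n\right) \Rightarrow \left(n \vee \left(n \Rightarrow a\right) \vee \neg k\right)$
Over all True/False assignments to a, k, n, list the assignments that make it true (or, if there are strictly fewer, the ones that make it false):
is always true.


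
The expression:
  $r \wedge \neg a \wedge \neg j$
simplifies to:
$r \wedge \neg a \wedge \neg j$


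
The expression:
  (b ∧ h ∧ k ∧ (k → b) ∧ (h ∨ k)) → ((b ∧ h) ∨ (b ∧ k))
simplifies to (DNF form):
True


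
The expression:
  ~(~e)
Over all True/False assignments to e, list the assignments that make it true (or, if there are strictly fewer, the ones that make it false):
is true only for:
  e=True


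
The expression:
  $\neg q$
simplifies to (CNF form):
$\neg q$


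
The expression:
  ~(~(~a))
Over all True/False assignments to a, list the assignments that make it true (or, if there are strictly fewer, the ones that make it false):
is true only for:
  a=False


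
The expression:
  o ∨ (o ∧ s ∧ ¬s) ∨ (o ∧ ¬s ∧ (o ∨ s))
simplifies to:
o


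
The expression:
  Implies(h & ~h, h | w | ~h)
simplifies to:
True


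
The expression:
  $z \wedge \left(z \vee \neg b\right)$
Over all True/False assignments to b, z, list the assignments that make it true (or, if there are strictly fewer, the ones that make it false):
is true only for:
  b=False, z=True;
  b=True, z=True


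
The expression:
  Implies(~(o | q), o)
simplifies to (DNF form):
o | q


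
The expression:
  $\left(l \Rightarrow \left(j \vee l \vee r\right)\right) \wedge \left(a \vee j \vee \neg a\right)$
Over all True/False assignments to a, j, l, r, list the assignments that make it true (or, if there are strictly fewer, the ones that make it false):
is always true.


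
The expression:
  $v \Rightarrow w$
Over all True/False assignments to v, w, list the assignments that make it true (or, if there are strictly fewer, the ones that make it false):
is false only for:
  v=True, w=False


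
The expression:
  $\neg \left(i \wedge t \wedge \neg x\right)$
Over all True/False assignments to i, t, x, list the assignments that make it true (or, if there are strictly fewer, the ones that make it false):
is false only for:
  i=True, t=True, x=False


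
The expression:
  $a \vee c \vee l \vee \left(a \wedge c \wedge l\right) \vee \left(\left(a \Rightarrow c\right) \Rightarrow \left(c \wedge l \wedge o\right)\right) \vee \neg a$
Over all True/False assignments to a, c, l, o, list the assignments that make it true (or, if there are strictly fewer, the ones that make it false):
is always true.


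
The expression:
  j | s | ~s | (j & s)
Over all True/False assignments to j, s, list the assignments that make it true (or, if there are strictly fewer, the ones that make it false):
is always true.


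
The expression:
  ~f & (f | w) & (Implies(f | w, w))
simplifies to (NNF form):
w & ~f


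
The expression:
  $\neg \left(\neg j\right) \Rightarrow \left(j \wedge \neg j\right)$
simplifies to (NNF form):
$\neg j$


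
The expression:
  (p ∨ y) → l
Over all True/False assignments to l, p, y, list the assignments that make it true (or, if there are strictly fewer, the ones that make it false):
is false only for:
  l=False, p=False, y=True;
  l=False, p=True, y=False;
  l=False, p=True, y=True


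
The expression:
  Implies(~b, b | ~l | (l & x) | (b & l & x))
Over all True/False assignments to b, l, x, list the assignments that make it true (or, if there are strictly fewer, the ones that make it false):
is false only for:
  b=False, l=True, x=False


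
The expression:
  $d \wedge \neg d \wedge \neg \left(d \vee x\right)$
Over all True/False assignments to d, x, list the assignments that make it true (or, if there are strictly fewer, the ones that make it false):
is never true.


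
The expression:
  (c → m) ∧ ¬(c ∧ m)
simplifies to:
¬c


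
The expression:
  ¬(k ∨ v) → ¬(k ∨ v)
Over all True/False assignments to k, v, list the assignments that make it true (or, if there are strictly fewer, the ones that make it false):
is always true.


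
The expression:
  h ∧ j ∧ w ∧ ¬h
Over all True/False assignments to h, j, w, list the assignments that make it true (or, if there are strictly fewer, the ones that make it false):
is never true.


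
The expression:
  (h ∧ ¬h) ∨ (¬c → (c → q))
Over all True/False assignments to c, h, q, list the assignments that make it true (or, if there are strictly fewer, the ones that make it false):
is always true.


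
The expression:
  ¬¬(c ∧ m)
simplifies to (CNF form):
c ∧ m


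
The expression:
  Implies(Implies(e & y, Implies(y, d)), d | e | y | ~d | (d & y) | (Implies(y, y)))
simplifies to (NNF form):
True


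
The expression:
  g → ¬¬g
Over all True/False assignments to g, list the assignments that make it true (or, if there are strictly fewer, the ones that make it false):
is always true.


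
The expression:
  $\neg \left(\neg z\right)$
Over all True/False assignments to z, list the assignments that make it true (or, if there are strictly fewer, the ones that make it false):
is true only for:
  z=True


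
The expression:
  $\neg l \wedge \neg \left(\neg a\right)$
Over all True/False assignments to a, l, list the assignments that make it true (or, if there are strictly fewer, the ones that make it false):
is true only for:
  a=True, l=False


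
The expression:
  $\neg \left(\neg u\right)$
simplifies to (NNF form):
$u$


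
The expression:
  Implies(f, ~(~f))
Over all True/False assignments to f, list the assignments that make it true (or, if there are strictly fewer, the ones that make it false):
is always true.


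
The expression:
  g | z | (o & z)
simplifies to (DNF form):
g | z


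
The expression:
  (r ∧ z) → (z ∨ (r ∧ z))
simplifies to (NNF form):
True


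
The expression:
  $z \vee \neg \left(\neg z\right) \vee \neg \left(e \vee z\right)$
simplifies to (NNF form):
$z \vee \neg e$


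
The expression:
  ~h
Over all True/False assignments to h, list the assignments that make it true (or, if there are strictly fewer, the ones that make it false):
is true only for:
  h=False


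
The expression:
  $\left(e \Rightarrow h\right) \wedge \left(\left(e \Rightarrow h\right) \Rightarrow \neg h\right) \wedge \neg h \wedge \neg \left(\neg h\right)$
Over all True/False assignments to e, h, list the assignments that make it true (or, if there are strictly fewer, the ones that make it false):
is never true.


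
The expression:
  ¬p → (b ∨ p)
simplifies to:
b ∨ p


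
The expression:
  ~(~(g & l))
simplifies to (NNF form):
g & l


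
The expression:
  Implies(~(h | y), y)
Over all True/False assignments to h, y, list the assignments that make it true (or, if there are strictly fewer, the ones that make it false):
is false only for:
  h=False, y=False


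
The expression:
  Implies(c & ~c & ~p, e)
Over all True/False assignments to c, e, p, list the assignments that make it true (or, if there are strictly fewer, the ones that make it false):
is always true.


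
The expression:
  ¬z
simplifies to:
¬z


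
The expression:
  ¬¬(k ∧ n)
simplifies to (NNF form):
k ∧ n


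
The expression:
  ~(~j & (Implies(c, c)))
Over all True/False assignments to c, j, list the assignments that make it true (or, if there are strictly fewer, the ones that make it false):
is true only for:
  c=False, j=True;
  c=True, j=True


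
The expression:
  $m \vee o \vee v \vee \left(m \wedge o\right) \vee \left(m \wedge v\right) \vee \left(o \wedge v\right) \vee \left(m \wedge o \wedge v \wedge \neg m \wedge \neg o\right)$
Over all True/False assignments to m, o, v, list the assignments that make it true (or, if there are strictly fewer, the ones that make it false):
is false only for:
  m=False, o=False, v=False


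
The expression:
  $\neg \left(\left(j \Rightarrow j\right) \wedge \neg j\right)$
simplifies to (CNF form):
$j$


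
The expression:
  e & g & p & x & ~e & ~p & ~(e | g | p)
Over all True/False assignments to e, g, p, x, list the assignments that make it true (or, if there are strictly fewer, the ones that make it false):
is never true.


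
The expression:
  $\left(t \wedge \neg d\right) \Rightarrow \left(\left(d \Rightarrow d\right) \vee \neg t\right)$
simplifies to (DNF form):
$\text{True}$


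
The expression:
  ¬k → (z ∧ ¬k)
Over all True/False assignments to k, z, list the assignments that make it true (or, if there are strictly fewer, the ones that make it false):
is false only for:
  k=False, z=False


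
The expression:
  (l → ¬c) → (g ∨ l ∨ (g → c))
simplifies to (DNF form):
True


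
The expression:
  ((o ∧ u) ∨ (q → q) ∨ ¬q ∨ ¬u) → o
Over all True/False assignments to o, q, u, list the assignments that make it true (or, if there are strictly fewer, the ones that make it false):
is true only for:
  o=True, q=False, u=False;
  o=True, q=False, u=True;
  o=True, q=True, u=False;
  o=True, q=True, u=True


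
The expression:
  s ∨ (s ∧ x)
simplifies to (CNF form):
s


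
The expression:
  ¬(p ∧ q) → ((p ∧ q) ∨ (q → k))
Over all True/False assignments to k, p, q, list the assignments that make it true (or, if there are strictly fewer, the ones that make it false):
is false only for:
  k=False, p=False, q=True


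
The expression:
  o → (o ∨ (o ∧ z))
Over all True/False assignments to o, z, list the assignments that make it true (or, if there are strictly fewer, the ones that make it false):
is always true.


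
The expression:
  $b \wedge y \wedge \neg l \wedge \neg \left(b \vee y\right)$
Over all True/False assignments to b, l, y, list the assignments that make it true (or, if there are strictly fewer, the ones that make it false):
is never true.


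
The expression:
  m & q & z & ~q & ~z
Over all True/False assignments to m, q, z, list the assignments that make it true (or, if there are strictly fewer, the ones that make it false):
is never true.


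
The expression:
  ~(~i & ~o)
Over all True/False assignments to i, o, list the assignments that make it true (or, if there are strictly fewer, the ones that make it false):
is false only for:
  i=False, o=False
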